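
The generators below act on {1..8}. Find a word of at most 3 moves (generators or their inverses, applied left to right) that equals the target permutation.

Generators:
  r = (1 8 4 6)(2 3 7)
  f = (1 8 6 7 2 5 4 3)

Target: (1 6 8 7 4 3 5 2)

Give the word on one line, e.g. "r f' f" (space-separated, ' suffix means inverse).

  after f': (1 3 4 5 2 7 6 8)
  after f': (1 4 2 6)(3 5 7 8)
  after r: (1 6 8 7 4 3 5 2)

f' f' r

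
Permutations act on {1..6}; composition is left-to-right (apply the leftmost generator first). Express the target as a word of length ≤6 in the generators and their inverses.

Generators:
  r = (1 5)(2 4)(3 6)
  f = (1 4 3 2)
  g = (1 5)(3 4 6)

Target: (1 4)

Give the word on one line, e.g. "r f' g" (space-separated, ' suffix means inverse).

  after f': (1 2 3 4)
  after r': (1 4 5)(2 6 3)
  after g': (1 3 2 4)
  after r: (1 6 3 4 5)
  after g': (1 4)

f' r' g' r g'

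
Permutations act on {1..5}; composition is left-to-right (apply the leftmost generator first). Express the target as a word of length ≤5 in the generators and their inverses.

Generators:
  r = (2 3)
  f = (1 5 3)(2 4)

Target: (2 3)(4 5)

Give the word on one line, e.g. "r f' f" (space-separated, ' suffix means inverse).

  after r: (2 3)
  after f: (1 5 3 4 2)
  after r: (1 5 2)(3 4)
  after f': (2 3)(4 5)

r f r f'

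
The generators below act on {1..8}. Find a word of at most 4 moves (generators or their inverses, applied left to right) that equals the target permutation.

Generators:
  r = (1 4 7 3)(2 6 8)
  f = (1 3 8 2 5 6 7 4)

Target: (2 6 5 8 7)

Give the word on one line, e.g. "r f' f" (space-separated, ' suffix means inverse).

f' r'

  after f': (1 4 7 6 5 2 8 3)
  after r': (2 6 5 8 7)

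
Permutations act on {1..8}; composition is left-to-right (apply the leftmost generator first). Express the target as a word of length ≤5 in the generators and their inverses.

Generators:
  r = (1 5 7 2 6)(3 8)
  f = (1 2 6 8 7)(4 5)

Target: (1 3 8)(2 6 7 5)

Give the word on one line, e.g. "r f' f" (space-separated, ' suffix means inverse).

f' f' r' r' r'

  after f': (1 7 8 6 2)(4 5)
  after f': (1 8 2 7 6)
  after r': (1 3 8 7 2 5)
  after r': (1 8 5 6 2)
  after r': (1 3 8)(2 6 7 5)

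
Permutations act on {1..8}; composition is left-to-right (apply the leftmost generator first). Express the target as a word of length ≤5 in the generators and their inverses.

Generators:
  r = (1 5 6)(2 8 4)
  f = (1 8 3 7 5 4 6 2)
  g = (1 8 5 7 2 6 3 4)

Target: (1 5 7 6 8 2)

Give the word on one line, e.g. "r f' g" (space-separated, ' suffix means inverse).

  after r: (1 5 6)(2 8 4)
  after g': (1 8 3 6 4 7 5 2)
  after r': (1 2 6 8 3 5 4 7)
  after g': (1 7 4 5 3 8 6)
  after f: (1 5 7 6 8 2)

r g' r' g' f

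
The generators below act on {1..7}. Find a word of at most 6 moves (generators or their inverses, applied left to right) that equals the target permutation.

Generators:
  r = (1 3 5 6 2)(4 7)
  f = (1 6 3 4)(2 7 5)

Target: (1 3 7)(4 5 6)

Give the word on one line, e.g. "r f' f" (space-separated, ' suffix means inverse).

  after r: (1 3 5 6 2)(4 7)
  after r: (1 5 2 3 6)
  after r: (1 6 3 2 5)(4 7)
  after f: (1 3 7)(4 5 6)

r r r f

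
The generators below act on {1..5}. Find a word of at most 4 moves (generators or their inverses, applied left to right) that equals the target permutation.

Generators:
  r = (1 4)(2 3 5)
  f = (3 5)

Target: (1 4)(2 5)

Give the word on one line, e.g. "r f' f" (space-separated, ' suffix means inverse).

r f

  after r: (1 4)(2 3 5)
  after f: (1 4)(2 5)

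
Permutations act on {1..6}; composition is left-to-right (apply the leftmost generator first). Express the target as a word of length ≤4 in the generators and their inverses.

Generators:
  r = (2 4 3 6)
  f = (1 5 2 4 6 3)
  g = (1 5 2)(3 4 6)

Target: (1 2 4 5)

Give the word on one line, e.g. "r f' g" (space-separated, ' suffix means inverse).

r' g'

  after r': (2 6 3 4)
  after g': (1 2 4 5)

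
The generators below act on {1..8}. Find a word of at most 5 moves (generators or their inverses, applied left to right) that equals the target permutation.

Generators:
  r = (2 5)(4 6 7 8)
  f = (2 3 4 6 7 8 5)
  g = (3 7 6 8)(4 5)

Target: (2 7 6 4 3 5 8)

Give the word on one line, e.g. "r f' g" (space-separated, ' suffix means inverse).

  after r: (2 5)(4 6 7 8)
  after f': (2 8 3)
  after f': (2 7 6 4 3 5 8)

r f' f'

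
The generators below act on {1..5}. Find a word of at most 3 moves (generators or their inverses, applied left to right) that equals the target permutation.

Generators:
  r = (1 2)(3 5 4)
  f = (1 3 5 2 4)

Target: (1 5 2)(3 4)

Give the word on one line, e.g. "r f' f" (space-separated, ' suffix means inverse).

f' r f

  after f': (1 4 2 5 3)
  after r: (1 3 2 4)
  after f: (1 5 2)(3 4)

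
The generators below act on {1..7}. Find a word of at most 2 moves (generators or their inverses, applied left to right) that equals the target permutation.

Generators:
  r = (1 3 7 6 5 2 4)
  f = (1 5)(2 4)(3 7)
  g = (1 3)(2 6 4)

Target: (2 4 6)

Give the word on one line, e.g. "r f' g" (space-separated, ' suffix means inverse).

  after g: (1 3)(2 6 4)
  after g: (2 4 6)

g g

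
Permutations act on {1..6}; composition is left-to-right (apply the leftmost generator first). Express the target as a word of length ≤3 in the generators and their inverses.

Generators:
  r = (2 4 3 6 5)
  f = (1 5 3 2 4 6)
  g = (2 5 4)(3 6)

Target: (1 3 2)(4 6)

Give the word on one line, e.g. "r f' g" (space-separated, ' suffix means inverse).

g f' g

  after g: (2 5 4)(3 6)
  after f': (1 6 5 2)(3 4)
  after g: (1 3 2)(4 6)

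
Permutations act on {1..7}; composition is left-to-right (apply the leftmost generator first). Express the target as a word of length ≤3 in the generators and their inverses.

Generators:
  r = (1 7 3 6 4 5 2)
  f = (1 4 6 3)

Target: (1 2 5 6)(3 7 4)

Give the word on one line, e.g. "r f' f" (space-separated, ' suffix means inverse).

  after r': (1 2 5 4 6 3 7)
  after f: (1 2 5 6)(3 7 4)

r' f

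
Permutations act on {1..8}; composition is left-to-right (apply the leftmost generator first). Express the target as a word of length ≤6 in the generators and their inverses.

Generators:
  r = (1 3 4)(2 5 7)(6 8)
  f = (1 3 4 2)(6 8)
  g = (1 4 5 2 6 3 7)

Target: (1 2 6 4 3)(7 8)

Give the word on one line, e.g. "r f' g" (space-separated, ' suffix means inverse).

g f g' r'

  after g: (1 4 5 2 6 3 7)
  after f: (1 2 8 6 4 5)(3 7)
  after g': (1 5 7 6)(2 8)
  after r': (1 2 6 4 3)(7 8)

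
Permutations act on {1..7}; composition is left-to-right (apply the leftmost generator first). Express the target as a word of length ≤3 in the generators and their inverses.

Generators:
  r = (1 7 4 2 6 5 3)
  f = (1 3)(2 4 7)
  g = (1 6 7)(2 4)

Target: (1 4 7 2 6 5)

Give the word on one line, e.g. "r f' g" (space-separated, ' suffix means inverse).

  after r: (1 7 4 2 6 5 3)
  after f': (1 4 7 2 6 5)

r f'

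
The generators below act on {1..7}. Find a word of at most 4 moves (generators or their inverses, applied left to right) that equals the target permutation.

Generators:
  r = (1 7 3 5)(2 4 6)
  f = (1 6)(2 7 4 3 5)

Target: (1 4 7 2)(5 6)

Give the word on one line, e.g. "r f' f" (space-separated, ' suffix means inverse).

f r'

  after f: (1 6)(2 7 4 3 5)
  after r': (1 4 7 2)(5 6)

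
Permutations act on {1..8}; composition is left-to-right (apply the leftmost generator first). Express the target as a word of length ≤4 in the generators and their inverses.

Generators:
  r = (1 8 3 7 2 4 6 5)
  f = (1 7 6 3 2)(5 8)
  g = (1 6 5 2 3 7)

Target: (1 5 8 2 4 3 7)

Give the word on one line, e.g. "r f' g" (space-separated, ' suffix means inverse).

  after r: (1 8 3 7 2 4 6 5)
  after g: (1 8 7 3)(2 4 5 6)
  after g: (1 8)(2 4)(3 6)
  after f': (1 5 8 2 4 3 7)

r g g f'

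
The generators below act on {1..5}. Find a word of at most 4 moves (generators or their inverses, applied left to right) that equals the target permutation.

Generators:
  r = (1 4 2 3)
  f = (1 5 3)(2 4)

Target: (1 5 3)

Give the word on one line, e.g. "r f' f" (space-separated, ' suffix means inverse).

f' f'

  after f': (1 3 5)(2 4)
  after f': (1 5 3)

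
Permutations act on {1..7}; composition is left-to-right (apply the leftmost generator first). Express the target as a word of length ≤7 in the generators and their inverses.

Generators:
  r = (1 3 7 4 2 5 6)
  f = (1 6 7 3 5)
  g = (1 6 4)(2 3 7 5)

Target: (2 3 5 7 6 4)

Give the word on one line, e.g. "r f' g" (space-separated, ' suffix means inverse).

g g r' f' g'

  after g: (1 6 4)(2 3 7 5)
  after g: (1 4 6)(2 7)(3 5)
  after r': (1 7 4 5)(2 3)
  after f': (1 6)(2 7 4 3)
  after g': (2 3 5 7 6 4)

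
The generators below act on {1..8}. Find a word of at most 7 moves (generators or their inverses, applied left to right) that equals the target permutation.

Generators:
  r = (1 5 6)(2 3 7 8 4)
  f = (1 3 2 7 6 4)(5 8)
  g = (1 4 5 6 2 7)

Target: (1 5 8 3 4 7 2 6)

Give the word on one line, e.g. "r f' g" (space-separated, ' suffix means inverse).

r g' g' r' g'

  after r: (1 5 6)(2 3 7 8 4)
  after g': (1 4 6 7 8)(2 3)
  after g': (2 3 6)(4 5)(7 8)
  after r': (1 6 4)(3 5 8)
  after g': (1 5 8 3 4 7 2 6)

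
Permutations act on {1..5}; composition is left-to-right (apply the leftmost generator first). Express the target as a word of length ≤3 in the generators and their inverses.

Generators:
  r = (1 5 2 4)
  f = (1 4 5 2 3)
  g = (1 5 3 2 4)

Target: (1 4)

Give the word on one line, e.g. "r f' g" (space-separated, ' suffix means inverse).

  after g: (1 5 3 2 4)
  after f: (1 2 5)
  after r: (1 4)

g f r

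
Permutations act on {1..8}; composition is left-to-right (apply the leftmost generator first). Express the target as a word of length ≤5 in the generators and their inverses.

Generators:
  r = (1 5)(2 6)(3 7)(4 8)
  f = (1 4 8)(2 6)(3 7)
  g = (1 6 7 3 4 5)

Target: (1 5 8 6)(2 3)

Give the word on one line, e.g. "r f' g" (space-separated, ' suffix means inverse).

  after f': (1 8 4)(2 6)(3 7)
  after g': (1 8 3 6 2)(4 5)
  after f: (2 4 5 8 7 3)
  after g': (1 5 8 6)(2 3)

f' g' f g'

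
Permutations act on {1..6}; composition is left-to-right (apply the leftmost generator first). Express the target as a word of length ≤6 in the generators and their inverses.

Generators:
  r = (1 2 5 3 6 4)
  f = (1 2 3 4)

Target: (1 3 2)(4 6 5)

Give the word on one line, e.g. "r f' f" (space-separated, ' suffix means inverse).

f r' r' f'

  after f: (1 2 3 4)
  after r': (2 5)(3 6)
  after r': (1 4 6 5)
  after f': (1 3 2)(4 6 5)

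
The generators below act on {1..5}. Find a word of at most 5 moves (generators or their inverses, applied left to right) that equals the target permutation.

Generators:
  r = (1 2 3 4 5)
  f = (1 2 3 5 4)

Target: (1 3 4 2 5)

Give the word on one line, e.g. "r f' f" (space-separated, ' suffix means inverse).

  after r': (1 5 4 3 2)
  after f': (1 3)(2 4)
  after r': (1 2 3 5 4)
  after f: (1 3 4 2 5)

r' f' r' f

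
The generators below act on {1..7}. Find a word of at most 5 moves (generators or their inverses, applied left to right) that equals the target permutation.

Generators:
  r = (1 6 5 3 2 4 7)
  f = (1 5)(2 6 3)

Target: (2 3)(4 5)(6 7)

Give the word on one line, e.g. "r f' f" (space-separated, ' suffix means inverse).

f' r f' r f'

  after f': (1 5)(2 3 6)
  after r: (1 3 5 6 4 7)
  after f': (1 6 4 7 5 2 3)
  after r: (1 5 4)(3 6 7)
  after f': (2 3)(4 5)(6 7)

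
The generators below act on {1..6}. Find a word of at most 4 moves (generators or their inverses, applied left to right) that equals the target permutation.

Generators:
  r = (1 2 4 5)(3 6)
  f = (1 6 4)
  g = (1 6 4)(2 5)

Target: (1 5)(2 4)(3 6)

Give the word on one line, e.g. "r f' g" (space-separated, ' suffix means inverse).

  after r: (1 2 4 5)(3 6)
  after g: (1 5 6 3 4 2)
  after f': (1 5)(2 4)(3 6)

r g f'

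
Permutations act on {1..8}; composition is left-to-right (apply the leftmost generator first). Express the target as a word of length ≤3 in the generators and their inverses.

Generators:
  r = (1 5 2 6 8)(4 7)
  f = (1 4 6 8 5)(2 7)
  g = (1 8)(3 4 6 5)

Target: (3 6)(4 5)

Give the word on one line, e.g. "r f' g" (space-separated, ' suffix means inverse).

  after g': (1 8)(3 5 6 4)
  after g': (3 6)(4 5)

g' g'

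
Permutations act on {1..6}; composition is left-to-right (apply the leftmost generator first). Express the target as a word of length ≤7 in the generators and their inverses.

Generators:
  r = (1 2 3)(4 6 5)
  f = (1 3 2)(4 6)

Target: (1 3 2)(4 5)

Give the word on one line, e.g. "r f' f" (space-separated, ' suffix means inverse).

f' f' r r f'

  after f': (1 2 3)(4 6)
  after f': (1 3 2)
  after r: (4 6 5)
  after r: (1 2 3)(4 5 6)
  after f': (1 3 2)(4 5)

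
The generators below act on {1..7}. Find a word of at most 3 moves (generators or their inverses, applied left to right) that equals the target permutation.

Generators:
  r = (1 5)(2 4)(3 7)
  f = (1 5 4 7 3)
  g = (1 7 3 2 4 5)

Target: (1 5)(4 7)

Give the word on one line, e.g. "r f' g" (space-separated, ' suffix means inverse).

f g r'

  after f: (1 5 4 7 3)
  after g: (2 4 3 7)
  after r': (1 5)(4 7)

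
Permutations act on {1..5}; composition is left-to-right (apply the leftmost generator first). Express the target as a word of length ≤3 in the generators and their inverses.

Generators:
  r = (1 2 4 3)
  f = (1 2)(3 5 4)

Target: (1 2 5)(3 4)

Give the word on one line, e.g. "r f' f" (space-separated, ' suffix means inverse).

r f' r

  after r: (1 2 4 3)
  after f': (2 5 3)
  after r: (1 2 5)(3 4)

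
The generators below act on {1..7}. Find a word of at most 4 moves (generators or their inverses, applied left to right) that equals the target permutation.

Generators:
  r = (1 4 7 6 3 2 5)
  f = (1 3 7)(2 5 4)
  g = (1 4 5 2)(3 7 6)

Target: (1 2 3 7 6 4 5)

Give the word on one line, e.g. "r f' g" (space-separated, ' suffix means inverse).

r' g' f' g

  after r': (1 5 2 3 6 7 4)
  after g': (1 4 2 6 3 7)
  after f': (1 5 2 6)
  after g: (1 2 3 7 6 4 5)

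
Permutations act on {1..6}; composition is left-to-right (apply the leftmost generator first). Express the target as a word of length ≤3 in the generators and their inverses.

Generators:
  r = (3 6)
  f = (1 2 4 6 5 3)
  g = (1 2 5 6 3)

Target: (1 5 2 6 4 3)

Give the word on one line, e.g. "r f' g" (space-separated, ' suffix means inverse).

  after f': (1 3 5 6 4 2)
  after g': (1 6 4)(2 3)
  after g': (1 5 2 6 4 3)

f' g' g'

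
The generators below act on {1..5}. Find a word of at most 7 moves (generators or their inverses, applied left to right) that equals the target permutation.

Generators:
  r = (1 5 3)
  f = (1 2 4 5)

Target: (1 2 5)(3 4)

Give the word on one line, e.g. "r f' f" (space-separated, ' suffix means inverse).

  after f': (1 5 4 2)
  after f': (1 4)(2 5)
  after r: (1 4 5 2 3)
  after r: (1 4 3 5 2)
  after f': (1 2 5)(3 4)

f' f' r r f'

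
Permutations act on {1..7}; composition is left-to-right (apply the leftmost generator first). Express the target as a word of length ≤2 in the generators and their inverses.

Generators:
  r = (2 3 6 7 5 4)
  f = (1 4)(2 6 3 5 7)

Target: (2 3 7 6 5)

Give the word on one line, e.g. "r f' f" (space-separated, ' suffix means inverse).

  after f: (1 4)(2 6 3 5 7)
  after f: (2 3 7 6 5)

f f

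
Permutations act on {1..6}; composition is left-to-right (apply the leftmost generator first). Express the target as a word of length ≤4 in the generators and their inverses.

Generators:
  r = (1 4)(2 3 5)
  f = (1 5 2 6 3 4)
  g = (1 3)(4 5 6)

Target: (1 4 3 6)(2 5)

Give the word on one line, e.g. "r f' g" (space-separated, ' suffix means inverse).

f g'

  after f: (1 5 2 6 3 4)
  after g': (1 4 3 6)(2 5)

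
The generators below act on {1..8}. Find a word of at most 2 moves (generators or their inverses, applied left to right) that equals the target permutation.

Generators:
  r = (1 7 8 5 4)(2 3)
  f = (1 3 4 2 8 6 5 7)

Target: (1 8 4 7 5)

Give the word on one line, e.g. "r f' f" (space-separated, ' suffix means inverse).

  after r: (1 7 8 5 4)(2 3)
  after r: (1 8 4 7 5)

r r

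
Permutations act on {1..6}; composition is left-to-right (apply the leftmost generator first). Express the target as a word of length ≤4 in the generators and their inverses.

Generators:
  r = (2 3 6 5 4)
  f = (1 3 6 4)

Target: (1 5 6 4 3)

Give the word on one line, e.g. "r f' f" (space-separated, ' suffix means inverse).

  after r: (2 3 6 5 4)
  after f': (1 4 2)(5 6)
  after f': (1 6 5 3)(2 4)
  after r: (1 5 6 4 3)

r f' f' r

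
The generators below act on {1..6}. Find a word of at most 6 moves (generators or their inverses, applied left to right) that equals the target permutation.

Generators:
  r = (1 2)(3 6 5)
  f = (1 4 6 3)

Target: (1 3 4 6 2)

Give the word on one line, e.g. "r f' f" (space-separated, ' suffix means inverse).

  after r': (1 2)(3 5 6)
  after f: (1 2 4 6)(3 5)
  after r': (2 4 3 6)
  after f': (1 3 4 6 2)

r' f r' f'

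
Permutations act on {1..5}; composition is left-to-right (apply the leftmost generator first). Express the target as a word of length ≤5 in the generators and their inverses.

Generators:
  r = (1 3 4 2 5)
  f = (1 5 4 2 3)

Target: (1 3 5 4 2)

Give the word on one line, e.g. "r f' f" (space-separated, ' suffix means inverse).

r' f' f' r' f'

  after r': (1 5 2 4 3)
  after f': (2 5 4)
  after f': (1 3 2)
  after r': (2 5)(3 4)
  after f': (1 3 5 4 2)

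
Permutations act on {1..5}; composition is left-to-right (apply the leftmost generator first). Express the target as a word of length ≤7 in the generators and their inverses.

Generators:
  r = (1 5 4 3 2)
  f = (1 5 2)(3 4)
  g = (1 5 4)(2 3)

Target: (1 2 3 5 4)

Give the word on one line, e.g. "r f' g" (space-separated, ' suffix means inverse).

  after r': (1 2 3 4 5)
  after f: (2 4)
  after g': (1 4 3 2 5)
  after r: (1 3)(2 4)
  after r: (1 2 3 5 4)

r' f g' r r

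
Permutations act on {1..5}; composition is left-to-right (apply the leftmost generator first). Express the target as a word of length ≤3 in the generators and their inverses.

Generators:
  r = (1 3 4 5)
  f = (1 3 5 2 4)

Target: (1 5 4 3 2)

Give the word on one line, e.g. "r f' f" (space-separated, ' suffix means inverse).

f f

  after f: (1 3 5 2 4)
  after f: (1 5 4 3 2)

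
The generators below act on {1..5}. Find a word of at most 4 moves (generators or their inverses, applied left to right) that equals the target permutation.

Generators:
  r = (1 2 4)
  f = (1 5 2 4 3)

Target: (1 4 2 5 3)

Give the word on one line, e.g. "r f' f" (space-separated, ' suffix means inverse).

  after f: (1 5 2 4 3)
  after r: (1 5 4 3 2)
  after f: (1 2 5 3 4)
  after r: (1 4 2 5 3)

f r f r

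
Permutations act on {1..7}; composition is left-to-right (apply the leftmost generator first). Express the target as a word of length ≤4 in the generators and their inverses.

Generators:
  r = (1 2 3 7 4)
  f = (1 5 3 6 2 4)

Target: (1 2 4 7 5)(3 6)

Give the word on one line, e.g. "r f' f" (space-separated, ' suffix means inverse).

  after r': (1 4 7 3 2)
  after f': (1 2 4 7 5)(3 6)

r' f'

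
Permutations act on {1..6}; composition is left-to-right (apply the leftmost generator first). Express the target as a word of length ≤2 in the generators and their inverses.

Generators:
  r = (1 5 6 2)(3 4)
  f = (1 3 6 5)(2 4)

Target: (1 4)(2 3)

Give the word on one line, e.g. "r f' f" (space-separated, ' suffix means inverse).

  after f: (1 3 6 5)(2 4)
  after r: (1 4)(2 3)

f r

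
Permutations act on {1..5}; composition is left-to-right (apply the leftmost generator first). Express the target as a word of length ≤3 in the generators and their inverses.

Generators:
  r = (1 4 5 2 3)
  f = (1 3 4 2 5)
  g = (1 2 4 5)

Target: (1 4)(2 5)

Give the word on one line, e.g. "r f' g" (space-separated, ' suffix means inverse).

  after g': (1 5 4 2)
  after g': (1 4)(2 5)

g' g'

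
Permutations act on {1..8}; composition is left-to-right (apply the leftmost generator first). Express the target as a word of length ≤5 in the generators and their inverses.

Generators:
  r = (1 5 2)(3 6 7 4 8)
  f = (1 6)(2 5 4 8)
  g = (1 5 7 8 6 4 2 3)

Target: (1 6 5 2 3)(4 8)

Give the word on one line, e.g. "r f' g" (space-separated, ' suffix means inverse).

f g r r r

  after f: (1 6)(2 5 4 8)
  after g: (1 4 6 5 2 7 8 3)
  after r: (1 8 6 2 4 7 3 5)
  after r: (1 3 2 8 7 6)
  after r: (1 6 5 2 3)(4 8)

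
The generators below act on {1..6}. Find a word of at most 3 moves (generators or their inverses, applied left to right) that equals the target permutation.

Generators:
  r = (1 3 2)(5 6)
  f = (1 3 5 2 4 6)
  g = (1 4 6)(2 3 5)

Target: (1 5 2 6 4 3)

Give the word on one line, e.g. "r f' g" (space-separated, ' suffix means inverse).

g' r

  after g': (1 6 4)(2 5 3)
  after r: (1 5 2 6 4 3)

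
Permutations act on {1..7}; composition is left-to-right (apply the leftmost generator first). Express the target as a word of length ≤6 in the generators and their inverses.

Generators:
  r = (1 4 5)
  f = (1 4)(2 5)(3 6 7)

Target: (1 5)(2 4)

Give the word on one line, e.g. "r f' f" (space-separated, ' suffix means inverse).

  after r': (1 5 4)
  after f': (1 2 5)(3 7 6)
  after r: (1 2)(3 7 6)(4 5)
  after f: (1 5)(2 4)

r' f' r f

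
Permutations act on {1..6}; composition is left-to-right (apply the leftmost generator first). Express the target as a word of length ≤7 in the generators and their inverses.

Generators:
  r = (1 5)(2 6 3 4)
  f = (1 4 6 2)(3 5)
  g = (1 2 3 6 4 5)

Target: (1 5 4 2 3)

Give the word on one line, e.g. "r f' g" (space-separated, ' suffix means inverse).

  after r': (1 5)(2 4 3 6)
  after f': (1 3 4 5 2)
  after f': (1 5 6 4 3)
  after r': (2 4 6 3 5)
  after r': (1 5 4 2 3)

r' f' f' r' r'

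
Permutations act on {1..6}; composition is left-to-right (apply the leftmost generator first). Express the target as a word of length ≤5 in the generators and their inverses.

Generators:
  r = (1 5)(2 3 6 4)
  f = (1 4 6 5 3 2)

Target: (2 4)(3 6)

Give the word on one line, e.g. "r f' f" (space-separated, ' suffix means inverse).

  after r': (1 5)(2 4 6 3)
  after f': (1 6 5 2)
  after r: (1 4 2 5 3 6)
  after r: (1 2)(3 4)(5 6)
  after f: (2 4)(3 6)

r' f' r r f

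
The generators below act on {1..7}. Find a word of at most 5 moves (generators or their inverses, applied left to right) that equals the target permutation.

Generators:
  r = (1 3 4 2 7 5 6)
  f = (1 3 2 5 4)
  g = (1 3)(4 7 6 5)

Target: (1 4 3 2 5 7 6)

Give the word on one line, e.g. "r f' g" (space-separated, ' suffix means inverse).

  after r: (1 3 4 2 7 5 6)
  after g': (2 4)(3 5 7 6)
  after f': (1 4 3 2 5 7 6)

r g' f'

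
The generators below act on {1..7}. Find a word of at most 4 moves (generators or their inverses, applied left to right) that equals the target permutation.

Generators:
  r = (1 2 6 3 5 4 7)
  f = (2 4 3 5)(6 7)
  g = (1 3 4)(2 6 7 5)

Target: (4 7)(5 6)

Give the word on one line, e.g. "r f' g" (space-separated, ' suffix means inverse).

  after r': (1 7 4 5 3 6 2)
  after f': (1 6 5 4 3 7 2)
  after f': (1 7 5 2)(3 6)
  after r: (4 7)(5 6)

r' f' f' r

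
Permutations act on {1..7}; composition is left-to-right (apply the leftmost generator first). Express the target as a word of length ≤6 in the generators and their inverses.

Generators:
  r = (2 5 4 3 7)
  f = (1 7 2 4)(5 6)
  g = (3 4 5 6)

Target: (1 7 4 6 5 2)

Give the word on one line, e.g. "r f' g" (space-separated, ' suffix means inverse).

f f r' g'

  after f: (1 7 2 4)(5 6)
  after f: (1 2)(4 7)
  after r': (1 7 5 2)(3 4)
  after g': (1 7 4 6 5 2)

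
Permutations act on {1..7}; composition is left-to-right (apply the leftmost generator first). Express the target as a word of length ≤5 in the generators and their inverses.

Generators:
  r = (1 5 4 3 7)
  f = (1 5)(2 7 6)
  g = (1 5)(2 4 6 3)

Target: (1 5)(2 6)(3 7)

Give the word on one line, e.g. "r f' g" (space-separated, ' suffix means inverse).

g f g

  after g: (1 5)(2 4 6 3)
  after f: (2 4)(3 7 6)
  after g: (1 5)(2 6)(3 7)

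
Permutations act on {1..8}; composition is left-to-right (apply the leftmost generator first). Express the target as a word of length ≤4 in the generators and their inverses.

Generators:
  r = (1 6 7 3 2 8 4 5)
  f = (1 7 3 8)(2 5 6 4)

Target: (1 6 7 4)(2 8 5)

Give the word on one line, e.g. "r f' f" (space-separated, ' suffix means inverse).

  after r': (1 5 4 8 2 3 7 6)
  after f: (1 6 7 4)(2 8 5)

r' f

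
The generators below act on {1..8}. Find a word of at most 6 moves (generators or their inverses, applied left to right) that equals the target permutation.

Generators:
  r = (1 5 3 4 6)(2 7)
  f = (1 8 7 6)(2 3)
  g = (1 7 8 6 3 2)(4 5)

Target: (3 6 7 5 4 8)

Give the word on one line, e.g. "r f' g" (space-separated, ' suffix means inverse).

  after g': (1 2 3 6 8 7)(4 5)
  after r: (1 7 5 6 8 2 4 3)
  after r: (1 2 6 8 7 3 5)
  after r: (1 7 4 6 8 2)
  after g': (3 6 7 5 4 8)

g' r r r g'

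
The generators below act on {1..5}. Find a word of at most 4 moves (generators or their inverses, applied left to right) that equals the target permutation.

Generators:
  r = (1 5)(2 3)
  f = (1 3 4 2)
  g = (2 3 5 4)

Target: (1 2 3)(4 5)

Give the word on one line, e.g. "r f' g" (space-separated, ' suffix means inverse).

  after r: (1 5)(2 3)
  after f: (1 5 3)(2 4)
  after g: (1 4 3)
  after g: (1 2 3)(4 5)

r f g g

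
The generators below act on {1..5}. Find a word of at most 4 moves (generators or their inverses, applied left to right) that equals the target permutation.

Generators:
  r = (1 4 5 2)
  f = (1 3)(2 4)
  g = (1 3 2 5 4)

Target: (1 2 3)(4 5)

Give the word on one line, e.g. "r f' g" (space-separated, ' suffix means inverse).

  after f: (1 3)(2 4)
  after g: (1 2)(4 5)
  after r': (1 5)
  after g': (1 2 3)(4 5)

f g r' g'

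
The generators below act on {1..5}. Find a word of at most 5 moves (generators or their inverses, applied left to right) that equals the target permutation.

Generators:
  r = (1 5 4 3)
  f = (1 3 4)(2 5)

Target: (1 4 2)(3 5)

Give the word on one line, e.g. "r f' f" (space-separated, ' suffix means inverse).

  after f: (1 3 4)(2 5)
  after r': (1 4 3 5 2)
  after f': (1 3 2 4)
  after r: (2 3)(4 5)
  after f': (1 4 2)(3 5)

f r' f' r f'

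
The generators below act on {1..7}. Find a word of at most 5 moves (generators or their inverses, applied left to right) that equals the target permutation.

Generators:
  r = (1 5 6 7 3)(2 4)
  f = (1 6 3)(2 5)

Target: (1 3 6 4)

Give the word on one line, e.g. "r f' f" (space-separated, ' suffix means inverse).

f' r f' r f'

  after f': (1 3 6)(2 5)
  after r: (2 6 5 4)(3 7)
  after f': (1 3 7 6 2)(4 5)
  after r: (2 5)(4 6)
  after f': (1 3 6 4)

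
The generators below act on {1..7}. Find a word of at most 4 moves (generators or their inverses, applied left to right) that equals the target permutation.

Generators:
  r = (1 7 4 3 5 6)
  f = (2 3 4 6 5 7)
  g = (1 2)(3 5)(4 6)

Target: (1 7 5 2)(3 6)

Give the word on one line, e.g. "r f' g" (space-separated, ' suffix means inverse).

g f'

  after g: (1 2)(3 5)(4 6)
  after f': (1 7 5 2)(3 6)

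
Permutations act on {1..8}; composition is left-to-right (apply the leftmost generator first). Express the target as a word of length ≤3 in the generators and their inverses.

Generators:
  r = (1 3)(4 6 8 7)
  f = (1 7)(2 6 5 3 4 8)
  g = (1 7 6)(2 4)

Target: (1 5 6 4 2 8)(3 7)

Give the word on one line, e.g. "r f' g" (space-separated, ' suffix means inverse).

  after r: (1 3)(4 6 8 7)
  after f': (1 5 6 4 2 8)(3 7)

r f'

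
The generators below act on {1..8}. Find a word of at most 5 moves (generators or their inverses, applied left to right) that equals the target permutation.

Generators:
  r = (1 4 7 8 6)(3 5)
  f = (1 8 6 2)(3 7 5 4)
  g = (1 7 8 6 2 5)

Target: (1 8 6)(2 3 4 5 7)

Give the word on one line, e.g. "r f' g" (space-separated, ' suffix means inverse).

  after f: (1 8 6 2)(3 7 5 4)
  after g': (1 7 2 5 4 3)
  after r: (1 8 6)(2 3 4 5 7)

f g' r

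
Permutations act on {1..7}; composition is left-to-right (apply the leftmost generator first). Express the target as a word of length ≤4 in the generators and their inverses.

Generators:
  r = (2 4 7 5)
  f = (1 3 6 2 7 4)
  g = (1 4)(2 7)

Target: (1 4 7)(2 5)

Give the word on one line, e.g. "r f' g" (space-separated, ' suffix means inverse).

  after r': (2 5 7 4)
  after g: (1 4 7)(2 5)

r' g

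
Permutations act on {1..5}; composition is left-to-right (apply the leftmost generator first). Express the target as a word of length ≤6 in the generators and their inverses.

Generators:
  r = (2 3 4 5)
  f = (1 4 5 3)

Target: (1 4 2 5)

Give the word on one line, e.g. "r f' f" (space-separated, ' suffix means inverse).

  after r: (2 3 4 5)
  after f: (1 4 3 5 2)
  after r: (1 5 3 2)
  after f: (1 3 2 4 5)
  after r: (1 4 2 5)

r f r f r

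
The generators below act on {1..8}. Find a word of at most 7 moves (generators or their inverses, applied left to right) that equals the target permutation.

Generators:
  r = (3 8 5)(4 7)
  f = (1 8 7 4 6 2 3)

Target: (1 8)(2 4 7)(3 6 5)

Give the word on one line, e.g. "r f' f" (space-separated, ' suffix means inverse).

  after r: (3 8 5)(4 7)
  after f: (1 8 5)(2 3 7 6)
  after r: (1 5)(2 8 3 4 7 6)
  after f: (1 5 8)(2 7)(3 6)
  after r': (1 8)(2 4 7)(3 6 5)

r f r f r'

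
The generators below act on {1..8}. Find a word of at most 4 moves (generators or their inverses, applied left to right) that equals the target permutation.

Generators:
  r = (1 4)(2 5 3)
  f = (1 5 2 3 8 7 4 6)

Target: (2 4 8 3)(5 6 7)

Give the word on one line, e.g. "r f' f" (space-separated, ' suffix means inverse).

  after f': (1 6 4 7 8 3 2 5)
  after f': (1 4 8 2)(3 5 6 7)
  after r': (2 4 8 3)(5 6 7)

f' f' r'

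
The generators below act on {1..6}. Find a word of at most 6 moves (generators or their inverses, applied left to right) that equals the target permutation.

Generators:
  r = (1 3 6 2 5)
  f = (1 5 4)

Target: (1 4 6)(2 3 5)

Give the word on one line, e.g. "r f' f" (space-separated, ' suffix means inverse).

  after f': (1 4 5)
  after r: (1 4)(2 5 3 6)
  after r: (1 4 3 2)(5 6)
  after r: (1 4 6)(2 3 5)

f' r r r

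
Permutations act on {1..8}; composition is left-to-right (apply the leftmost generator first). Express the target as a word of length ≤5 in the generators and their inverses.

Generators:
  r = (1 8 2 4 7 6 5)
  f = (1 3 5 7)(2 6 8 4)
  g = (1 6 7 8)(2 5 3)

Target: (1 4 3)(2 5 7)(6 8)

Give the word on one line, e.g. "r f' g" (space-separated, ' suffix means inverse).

  after g: (1 6 7 8)(2 5 3)
  after g: (1 7)(2 3 5)(6 8)
  after r': (1 4 2 3 6)(5 8 7)
  after g': (1 4 3)(2 5 7)(6 8)

g g r' g'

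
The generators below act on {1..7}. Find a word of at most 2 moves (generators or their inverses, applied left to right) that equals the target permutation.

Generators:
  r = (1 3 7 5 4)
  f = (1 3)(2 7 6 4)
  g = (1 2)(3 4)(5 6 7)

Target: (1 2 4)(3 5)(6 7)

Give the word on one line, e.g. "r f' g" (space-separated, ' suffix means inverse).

g' r'

  after g': (1 2)(3 4)(5 7 6)
  after r': (1 2 4)(3 5)(6 7)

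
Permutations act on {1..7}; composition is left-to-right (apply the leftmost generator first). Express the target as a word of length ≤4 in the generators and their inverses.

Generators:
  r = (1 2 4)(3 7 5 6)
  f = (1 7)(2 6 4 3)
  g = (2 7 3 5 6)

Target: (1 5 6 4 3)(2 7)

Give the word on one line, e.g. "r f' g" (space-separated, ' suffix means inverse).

f' r

  after f': (1 7)(2 3 4 6)
  after r: (1 5 6 4 3)(2 7)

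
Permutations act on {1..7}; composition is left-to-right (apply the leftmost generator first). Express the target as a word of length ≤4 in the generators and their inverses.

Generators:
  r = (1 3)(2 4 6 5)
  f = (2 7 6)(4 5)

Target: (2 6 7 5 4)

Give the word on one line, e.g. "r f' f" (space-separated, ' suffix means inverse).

  after r: (1 3)(2 4 6 5)
  after f': (1 3)(2 5 6 4 7)
  after r: (4 7)
  after f': (2 6 7 5 4)

r f' r f'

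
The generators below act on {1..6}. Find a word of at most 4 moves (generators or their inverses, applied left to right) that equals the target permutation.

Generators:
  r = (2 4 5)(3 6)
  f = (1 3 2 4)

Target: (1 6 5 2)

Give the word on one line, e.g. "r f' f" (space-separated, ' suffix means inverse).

  after r: (2 4 5)(3 6)
  after f: (1 3 6 2)(4 5)
  after r': (1 6 5 2)

r f r'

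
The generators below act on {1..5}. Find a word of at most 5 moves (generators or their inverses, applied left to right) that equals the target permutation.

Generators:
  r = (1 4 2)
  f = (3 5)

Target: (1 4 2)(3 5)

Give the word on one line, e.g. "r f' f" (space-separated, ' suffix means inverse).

r' r' f

  after r': (1 2 4)
  after r': (1 4 2)
  after f: (1 4 2)(3 5)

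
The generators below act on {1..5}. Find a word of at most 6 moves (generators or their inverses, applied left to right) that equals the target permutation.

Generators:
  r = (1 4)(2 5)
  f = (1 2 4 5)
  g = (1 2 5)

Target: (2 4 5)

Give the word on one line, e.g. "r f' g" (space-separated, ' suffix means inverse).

r g' g' r

  after r: (1 4)(2 5)
  after g': (1 4 5)
  after g': (1 4 2)
  after r: (2 4 5)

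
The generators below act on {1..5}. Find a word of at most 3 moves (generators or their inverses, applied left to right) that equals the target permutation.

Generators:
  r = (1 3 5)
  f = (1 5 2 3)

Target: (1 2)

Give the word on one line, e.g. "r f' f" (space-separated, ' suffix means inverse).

r f' r

  after r: (1 3 5)
  after f': (1 2 5 3)
  after r: (1 2)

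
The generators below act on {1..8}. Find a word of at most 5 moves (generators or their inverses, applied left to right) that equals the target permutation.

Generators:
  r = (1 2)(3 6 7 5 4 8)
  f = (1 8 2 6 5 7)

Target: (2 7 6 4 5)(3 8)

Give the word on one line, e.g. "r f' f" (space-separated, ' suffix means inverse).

f' r' f r' f

  after f': (1 7 5 6 2 8)
  after r': (1 6)(2 4 5 3 8)
  after f: (1 5 3 2 4 7)(6 8)
  after r': (1 7 2 5 8 3)(4 6)
  after f: (2 7 6 4 5)(3 8)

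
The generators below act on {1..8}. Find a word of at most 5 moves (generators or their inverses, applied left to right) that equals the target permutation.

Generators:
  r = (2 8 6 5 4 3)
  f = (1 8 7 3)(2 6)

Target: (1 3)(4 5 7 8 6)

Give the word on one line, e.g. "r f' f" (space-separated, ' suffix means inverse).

  after r': (2 3 4 5 6 8)
  after f: (1 8 6 7 3 4 5 2)
  after r: (1 6 7 2)(5 8)
  after f: (1 2 8 5 7 6 3)
  after r': (1 3)(4 5 7 8 6)

r' f r f r'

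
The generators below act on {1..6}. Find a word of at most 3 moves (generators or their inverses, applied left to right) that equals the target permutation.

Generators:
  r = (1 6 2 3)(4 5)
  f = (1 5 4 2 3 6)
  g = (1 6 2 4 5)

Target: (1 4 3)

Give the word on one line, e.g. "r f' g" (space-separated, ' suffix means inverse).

g' r

  after g': (1 5 4 2 6)
  after r: (1 4 3)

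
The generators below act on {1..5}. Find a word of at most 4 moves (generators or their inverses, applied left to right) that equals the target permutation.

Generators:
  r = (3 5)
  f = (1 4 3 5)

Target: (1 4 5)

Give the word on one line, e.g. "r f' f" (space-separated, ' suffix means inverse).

f r'

  after f: (1 4 3 5)
  after r': (1 4 5)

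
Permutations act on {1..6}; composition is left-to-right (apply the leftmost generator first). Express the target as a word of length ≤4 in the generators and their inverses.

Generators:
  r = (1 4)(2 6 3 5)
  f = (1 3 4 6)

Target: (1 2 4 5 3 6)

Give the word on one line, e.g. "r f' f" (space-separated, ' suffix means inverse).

  after r: (1 4)(2 6 3 5)
  after f': (1 3 5 2 4 6)
  after r: (1 5 6 4 3 2)
  after r: (1 2 4 5 3 6)

r f' r r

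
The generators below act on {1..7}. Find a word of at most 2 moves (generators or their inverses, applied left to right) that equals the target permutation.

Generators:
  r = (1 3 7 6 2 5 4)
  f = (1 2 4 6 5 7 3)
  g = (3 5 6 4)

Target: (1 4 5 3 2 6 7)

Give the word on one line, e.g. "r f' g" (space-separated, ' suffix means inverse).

f f

  after f: (1 2 4 6 5 7 3)
  after f: (1 4 5 3 2 6 7)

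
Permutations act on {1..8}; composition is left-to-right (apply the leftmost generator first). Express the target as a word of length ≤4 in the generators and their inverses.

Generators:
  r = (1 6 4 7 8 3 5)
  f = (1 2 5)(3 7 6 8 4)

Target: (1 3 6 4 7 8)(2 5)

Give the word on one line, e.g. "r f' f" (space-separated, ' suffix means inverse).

f' r'

  after f': (1 5 2)(3 4 8 6 7)
  after r': (1 3 6 4 7 8)(2 5)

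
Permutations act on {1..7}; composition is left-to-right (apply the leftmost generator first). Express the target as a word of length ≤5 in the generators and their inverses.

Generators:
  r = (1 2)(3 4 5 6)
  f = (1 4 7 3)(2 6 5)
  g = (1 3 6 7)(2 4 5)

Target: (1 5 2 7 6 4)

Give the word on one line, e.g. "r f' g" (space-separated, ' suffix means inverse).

r r r g'

  after r: (1 2)(3 4 5 6)
  after r: (3 5)(4 6)
  after r: (1 2)(3 6 5 4)
  after g': (1 5 2 7 6 4)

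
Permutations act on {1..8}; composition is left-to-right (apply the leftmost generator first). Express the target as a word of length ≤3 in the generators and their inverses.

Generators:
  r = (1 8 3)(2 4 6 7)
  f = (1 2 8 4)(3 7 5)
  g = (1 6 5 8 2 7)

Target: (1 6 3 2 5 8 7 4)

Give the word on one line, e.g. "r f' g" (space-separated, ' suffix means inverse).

  after r': (1 3 8)(2 7 6 4)
  after f: (1 7 6)(2 5 3 4 8)
  after r': (1 6 3 2 5 8 7 4)

r' f r'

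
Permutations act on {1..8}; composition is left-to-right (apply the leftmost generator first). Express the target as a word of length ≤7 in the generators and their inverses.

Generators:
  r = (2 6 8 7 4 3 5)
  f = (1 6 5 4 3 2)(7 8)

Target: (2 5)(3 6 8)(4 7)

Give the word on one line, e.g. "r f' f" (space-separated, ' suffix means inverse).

  after r: (2 6 8 7 4 3 5)
  after f: (1 6 7 3 4 2 5)
  after r': (1 2 3 7 4 5)(6 8)
  after f: (3 8 5 6 7)
  after r': (2 5)(3 6 8)(4 7)

r f r' f r'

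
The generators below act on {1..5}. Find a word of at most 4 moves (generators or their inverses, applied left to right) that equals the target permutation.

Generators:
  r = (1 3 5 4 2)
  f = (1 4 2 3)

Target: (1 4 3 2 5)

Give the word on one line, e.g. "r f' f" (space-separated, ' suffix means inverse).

  after r': (1 2 4 5 3)
  after r': (1 4 3 2 5)

r' r'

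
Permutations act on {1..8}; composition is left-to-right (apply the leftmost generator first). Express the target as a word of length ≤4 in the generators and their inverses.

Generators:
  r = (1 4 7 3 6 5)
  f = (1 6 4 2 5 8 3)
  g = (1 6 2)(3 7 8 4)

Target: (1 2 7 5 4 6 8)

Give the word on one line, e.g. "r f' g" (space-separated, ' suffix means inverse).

r' f' r

  after r': (1 5 6 3 7 4)
  after f': (1 2 4 3 7 6 8 5)
  after r: (1 2 7 5 4 6 8)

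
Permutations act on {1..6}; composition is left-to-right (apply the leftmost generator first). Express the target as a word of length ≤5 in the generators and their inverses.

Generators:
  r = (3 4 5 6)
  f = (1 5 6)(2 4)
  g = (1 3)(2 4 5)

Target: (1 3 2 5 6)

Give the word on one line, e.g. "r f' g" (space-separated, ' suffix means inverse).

r' r' r' g'

  after r': (3 6 5 4)
  after r': (3 5)(4 6)
  after r': (3 4 5 6)
  after g': (1 3 2 5 6)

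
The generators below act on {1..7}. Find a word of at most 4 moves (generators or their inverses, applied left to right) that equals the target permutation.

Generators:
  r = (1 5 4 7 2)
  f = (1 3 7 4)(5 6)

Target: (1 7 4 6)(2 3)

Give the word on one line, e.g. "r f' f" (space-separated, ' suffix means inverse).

  after r': (1 2 7 4 5)
  after f': (1 2 3)(4 6 5)
  after r': (1 7 4 6)(2 3)

r' f' r'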